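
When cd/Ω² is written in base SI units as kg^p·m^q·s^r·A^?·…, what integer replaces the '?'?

4

Ω = kg·m²·s⁻³·A⁻².
So Ω⁻² = kg⁻²·m⁻⁴·s⁶·A⁴.
Combining: cd·Ω⁻² = cd · (kg⁻²·m⁻⁴·s⁶·A⁴) = kg⁻²·m⁻⁴·s⁶·A⁴·cd.
The exponent of A is 4.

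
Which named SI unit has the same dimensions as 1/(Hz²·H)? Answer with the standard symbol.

F

Hz = s⁻¹.
So Hz⁻² = s².
H = kg·m²·s⁻²·A⁻².
So H⁻¹ = kg⁻¹·m⁻²·s²·A².
Combining: Hz⁻²·H⁻¹ = s² · (kg⁻¹·m⁻²·s²·A²) = kg⁻¹·m⁻²·s⁴·A².
kg⁻¹·m⁻²·s⁴·A² is the base-SI form of the farad.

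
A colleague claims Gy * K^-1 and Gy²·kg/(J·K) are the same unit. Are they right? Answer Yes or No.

Yes

Left side:
  Gy = J/kg (absorbed dose = energy per mass),
      = m²·s⁻².
  Combining: Gy·K⁻¹ = (m²·s⁻²) · K⁻¹ = m²·s⁻²·K⁻¹.
Right side:
  Gy = m²·s⁻².
  So Gy² = m⁴·s⁻⁴.
  J = kg·m²·s⁻².
  So J⁻¹ = kg⁻¹·m⁻²·s².
  Combining: Gy²·J⁻¹·kg·K⁻¹ = (m⁴·s⁻⁴) · (kg⁻¹·m⁻²·s²) · kg · K⁻¹ = m²·s⁻²·K⁻¹.
Both reduce to m²·s⁻²·K⁻¹.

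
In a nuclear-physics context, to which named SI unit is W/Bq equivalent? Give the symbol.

J

W = kg·m²·s⁻³.
Bq = s⁻¹.
So Bq⁻¹ = s.
Combining: W·Bq⁻¹ = (kg·m²·s⁻³) · s = kg·m²·s⁻².
kg·m²·s⁻² is the base-SI form of the joule.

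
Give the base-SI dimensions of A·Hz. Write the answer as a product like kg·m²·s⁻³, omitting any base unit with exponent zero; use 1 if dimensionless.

Hz = 1/s = s⁻¹ (frequency is cycles per second).
Combining: A·Hz = A · s⁻¹ = s⁻¹·A.

s⁻¹·A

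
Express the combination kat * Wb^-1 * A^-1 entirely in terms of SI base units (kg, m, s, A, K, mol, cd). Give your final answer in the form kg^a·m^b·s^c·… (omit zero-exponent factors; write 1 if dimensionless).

kg⁻¹·m⁻²·s·mol

kat = mol/s = s⁻¹·mol (catalytic activity).
Wb = V·s (flux: a volt is a weber per second),
    = kg·m²·s⁻²·A⁻¹.
So Wb⁻¹ = kg⁻¹·m⁻²·s²·A.
Combining: kat·Wb⁻¹·A⁻¹ = (s⁻¹·mol) · (kg⁻¹·m⁻²·s²·A) · A⁻¹ = kg⁻¹·m⁻²·s·mol.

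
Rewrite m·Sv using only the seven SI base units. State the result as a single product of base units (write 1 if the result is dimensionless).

m³·s⁻²

Sv = m²·s⁻².
Combining: m·Sv = m · (m²·s⁻²) = m³·s⁻².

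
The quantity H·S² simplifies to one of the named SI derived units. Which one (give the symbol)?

F

H = Wb/A (inductance = flux per current),
    = kg·m²·s⁻²·A⁻².
S = 1/Ω (conductance is reciprocal resistance),
    = kg⁻¹·m⁻²·s³·A².
So S² = kg⁻²·m⁻⁴·s⁶·A⁴.
Combining: H·S² = (kg·m²·s⁻²·A⁻²) · (kg⁻²·m⁻⁴·s⁶·A⁴) = kg⁻¹·m⁻²·s⁴·A².
kg⁻¹·m⁻²·s⁴·A² is the base-SI form of the farad.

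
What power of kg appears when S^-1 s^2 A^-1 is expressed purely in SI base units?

1

S = 1/Ω (conductance is reciprocal resistance),
    = kg⁻¹·m⁻²·s³·A².
So S⁻¹ = kg·m²·s⁻³·A⁻².
Combining: S⁻¹·s²·A⁻¹ = (kg·m²·s⁻³·A⁻²) · s² · A⁻¹ = kg·m²·s⁻¹·A⁻³.
The exponent of kg is 1.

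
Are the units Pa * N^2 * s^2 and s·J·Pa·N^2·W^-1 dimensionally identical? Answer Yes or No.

Left side:
  Pa = kg·m⁻¹·s⁻².
  N = kg·m·s⁻².
  So N² = kg²·m²·s⁻⁴.
  Combining: Pa·N²·s² = (kg·m⁻¹·s⁻²) · (kg²·m²·s⁻⁴) · s² = kg³·m·s⁻⁴.
Right side:
  J = kg·m²·s⁻².
  Pa = kg·m⁻¹·s⁻².
  N = kg·m·s⁻².
  So N² = kg²·m²·s⁻⁴.
  W = kg·m²·s⁻³.
  So W⁻¹ = kg⁻¹·m⁻²·s³.
  Combining: s·J·Pa·N²·W⁻¹ = s · (kg·m²·s⁻²) · (kg·m⁻¹·s⁻²) · (kg²·m²·s⁻⁴) · (kg⁻¹·m⁻²·s³) = kg³·m·s⁻⁴.
Both reduce to kg³·m·s⁻⁴.

Yes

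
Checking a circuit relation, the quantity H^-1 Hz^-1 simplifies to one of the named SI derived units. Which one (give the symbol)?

H = Wb/A (inductance = flux per current),
    = kg·m²·s⁻²·A⁻².
So H⁻¹ = kg⁻¹·m⁻²·s²·A².
Hz = 1/s = s⁻¹ (frequency is cycles per second).
So Hz⁻¹ = s.
Combining: H⁻¹·Hz⁻¹ = (kg⁻¹·m⁻²·s²·A²) · s = kg⁻¹·m⁻²·s³·A².
kg⁻¹·m⁻²·s³·A² is the base-SI form of the siemens.

S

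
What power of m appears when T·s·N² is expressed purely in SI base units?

T = Wb/m² (flux density = flux per area),
    = kg·s⁻²·A⁻¹.
N = kg·m/s² = kg·m·s⁻² (force = mass × acceleration).
So N² = kg²·m²·s⁻⁴.
Combining: T·s·N² = (kg·s⁻²·A⁻¹) · s · (kg²·m²·s⁻⁴) = kg³·m²·s⁻⁵·A⁻¹.
The exponent of m is 2.

2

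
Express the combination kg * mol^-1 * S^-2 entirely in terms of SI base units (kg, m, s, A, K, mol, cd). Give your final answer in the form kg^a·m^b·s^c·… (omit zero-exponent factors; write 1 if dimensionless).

S = kg⁻¹·m⁻²·s³·A².
So S⁻² = kg²·m⁴·s⁻⁶·A⁻⁴.
Combining: kg·mol⁻¹·S⁻² = kg · mol⁻¹ · (kg²·m⁴·s⁻⁶·A⁻⁴) = kg³·m⁴·s⁻⁶·A⁻⁴·mol⁻¹.

kg³·m⁴·s⁻⁶·A⁻⁴·mol⁻¹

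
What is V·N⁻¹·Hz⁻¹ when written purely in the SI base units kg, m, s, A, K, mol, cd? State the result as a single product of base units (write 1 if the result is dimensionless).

V = kg·m²·s⁻³·A⁻¹.
N = kg·m·s⁻².
So N⁻¹ = kg⁻¹·m⁻¹·s².
Hz = s⁻¹.
So Hz⁻¹ = s.
Combining: V·N⁻¹·Hz⁻¹ = (kg·m²·s⁻³·A⁻¹) · (kg⁻¹·m⁻¹·s²) · s = m·A⁻¹.

m·A⁻¹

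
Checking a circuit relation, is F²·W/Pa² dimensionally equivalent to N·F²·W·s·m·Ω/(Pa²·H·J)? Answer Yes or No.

Left side:
  F = kg⁻¹·m⁻²·s⁴·A².
  So F² = kg⁻²·m⁻⁴·s⁸·A⁴.
  W = kg·m²·s⁻³.
  Pa = kg·m⁻¹·s⁻².
  So Pa⁻² = kg⁻²·m²·s⁴.
  Combining: F²·W·Pa⁻² = (kg⁻²·m⁻⁴·s⁸·A⁴) · (kg·m²·s⁻³) · (kg⁻²·m²·s⁴) = kg⁻³·s⁹·A⁴.
Right side:
  N = kg·m/s² = kg·m·s⁻² (force = mass × acceleration).
  F = C/V (capacitance = charge per voltage),
      = A·s/(kg·m²·s⁻³·A⁻¹) (substituting C and V),
      = kg⁻¹·m⁻²·s⁴·A².
  So F² = kg⁻²·m⁻⁴·s⁸·A⁴.
  W = J/s (power = energy per time),
      = kg·m²·s⁻³.
  Pa = N/m² (pressure = force per area),
      = kg·m⁻¹·s⁻².
  So Pa⁻² = kg⁻²·m²·s⁴.
  H = Wb/A (inductance = flux per current),
      = kg·m²·s⁻²·A⁻².
  So H⁻¹ = kg⁻¹·m⁻²·s²·A².
  Ω = V/A (resistance = voltage per current),
      = kg·m²·s⁻³·A⁻².
  J = N·m (work = force × distance),
      = kg·m²·s⁻².
  So J⁻¹ = kg⁻¹·m⁻²·s².
  Combining: N·F²·W·s·Pa⁻²·m·H⁻¹·Ω·J⁻¹ = (kg·m·s⁻²) · (kg⁻²·m⁻⁴·s⁸·A⁴) · (kg·m²·s⁻³) · s · (kg⁻²·m²·s⁴) · m · (kg⁻¹·m⁻²·s²·A²) · (kg·m²·s⁻³·A⁻²) · (kg⁻¹·m⁻²·s²) = kg⁻³·s⁹·A⁴.
Both reduce to kg⁻³·s⁹·A⁴.

Yes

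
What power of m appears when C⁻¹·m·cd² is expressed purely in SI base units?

1

C = s·A.
So C⁻¹ = s⁻¹·A⁻¹.
Combining: C⁻¹·m·cd² = (s⁻¹·A⁻¹) · m · cd² = m·s⁻¹·A⁻¹·cd².
The exponent of m is 1.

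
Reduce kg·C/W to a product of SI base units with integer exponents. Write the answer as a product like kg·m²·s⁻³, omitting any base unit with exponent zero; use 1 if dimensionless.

W = J/s (power = energy per time),
    = kg·m²·s⁻³.
So W⁻¹ = kg⁻¹·m⁻²·s³.
C = A·s = s·A (charge = current × time).
Combining: W⁻¹·kg·C = (kg⁻¹·m⁻²·s³) · kg · (s·A) = m⁻²·s⁴·A.

m⁻²·s⁴·A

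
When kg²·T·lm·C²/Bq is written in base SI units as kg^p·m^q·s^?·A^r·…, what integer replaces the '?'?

T = kg·s⁻²·A⁻¹.
Bq = s⁻¹.
So Bq⁻¹ = s.
lm = cd.
C = s·A.
So C² = s²·A².
Combining: kg²·T·Bq⁻¹·lm·C² = kg² · (kg·s⁻²·A⁻¹) · s · cd · (s²·A²) = kg³·s·A·cd.
The exponent of s is 1.

1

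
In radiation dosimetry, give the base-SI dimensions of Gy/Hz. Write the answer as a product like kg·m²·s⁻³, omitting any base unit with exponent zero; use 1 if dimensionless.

m²·s⁻¹

Gy = J/kg (absorbed dose = energy per mass),
    = m²·s⁻².
Hz = 1/s = s⁻¹ (frequency is cycles per second).
So Hz⁻¹ = s.
Combining: Gy·Hz⁻¹ = (m²·s⁻²) · s = m²·s⁻¹.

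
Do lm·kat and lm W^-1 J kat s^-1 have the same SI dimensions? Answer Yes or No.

Yes

Left side:
  lm = cd.
  kat = s⁻¹·mol.
  Combining: lm·kat = cd · (s⁻¹·mol) = s⁻¹·mol·cd.
Right side:
  lm = cd·sr = cd (luminous flux; sr is dimensionless).
  W = J/s (power = energy per time),
      = kg·m²·s⁻³.
  So W⁻¹ = kg⁻¹·m⁻²·s³.
  J = N·m (work = force × distance),
      = kg·m²·s⁻².
  kat = mol/s = s⁻¹·mol (catalytic activity).
  Combining: lm·W⁻¹·J·kat·s⁻¹ = cd · (kg⁻¹·m⁻²·s³) · (kg·m²·s⁻²) · (s⁻¹·mol) · s⁻¹ = s⁻¹·mol·cd.
Both reduce to s⁻¹·mol·cd.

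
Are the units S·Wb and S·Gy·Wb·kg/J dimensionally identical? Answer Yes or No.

Yes

Left side:
  S = 1/Ω (conductance is reciprocal resistance),
      = kg⁻¹·m⁻²·s³·A².
  Wb = V·s (flux: a volt is a weber per second),
      = kg·m²·s⁻²·A⁻¹.
  Combining: S·Wb = (kg⁻¹·m⁻²·s³·A²) · (kg·m²·s⁻²·A⁻¹) = s·A.
Right side:
  J = N·m (work = force × distance),
      = kg·m²·s⁻².
  So J⁻¹ = kg⁻¹·m⁻²·s².
  S = 1/Ω (conductance is reciprocal resistance),
      = kg⁻¹·m⁻²·s³·A².
  Gy = J/kg (absorbed dose = energy per mass),
      = m²·s⁻².
  Wb = V·s (flux: a volt is a weber per second),
      = kg·m²·s⁻²·A⁻¹.
  Combining: J⁻¹·S·Gy·Wb·kg = (kg⁻¹·m⁻²·s²) · (kg⁻¹·m⁻²·s³·A²) · (m²·s⁻²) · (kg·m²·s⁻²·A⁻¹) · kg = s·A.
Both reduce to s·A.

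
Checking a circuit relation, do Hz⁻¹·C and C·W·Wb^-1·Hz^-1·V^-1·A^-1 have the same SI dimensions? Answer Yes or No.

Left side:
  Hz = s⁻¹.
  So Hz⁻¹ = s.
  C = s·A.
  Combining: Hz⁻¹·C = s · (s·A) = s²·A.
Right side:
  C = s·A.
  W = kg·m²·s⁻³.
  Wb = kg·m²·s⁻²·A⁻¹.
  So Wb⁻¹ = kg⁻¹·m⁻²·s²·A.
  Hz = s⁻¹.
  So Hz⁻¹ = s.
  V = kg·m²·s⁻³·A⁻¹.
  So V⁻¹ = kg⁻¹·m⁻²·s³·A.
  Combining: C·W·Wb⁻¹·Hz⁻¹·V⁻¹·A⁻¹ = (s·A) · (kg·m²·s⁻³) · (kg⁻¹·m⁻²·s²·A) · s · (kg⁻¹·m⁻²·s³·A) · A⁻¹ = kg⁻¹·m⁻²·s⁴·A².
Left is s²·A; right is kg⁻¹·m⁻²·s⁴·A² — different.

No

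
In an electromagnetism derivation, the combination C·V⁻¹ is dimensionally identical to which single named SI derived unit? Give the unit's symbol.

C = A·s = s·A (charge = current × time).
V = W/A (potential = power per current),
    = kg·m²·s⁻³·A⁻¹.
So V⁻¹ = kg⁻¹·m⁻²·s³·A.
Combining: C·V⁻¹ = (s·A) · (kg⁻¹·m⁻²·s³·A) = kg⁻¹·m⁻²·s⁴·A².
kg⁻¹·m⁻²·s⁴·A² is the base-SI form of the farad.

F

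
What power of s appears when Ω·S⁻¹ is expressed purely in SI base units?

Ω = kg·m²·s⁻³·A⁻².
S = kg⁻¹·m⁻²·s³·A².
So S⁻¹ = kg·m²·s⁻³·A⁻².
Combining: Ω·S⁻¹ = (kg·m²·s⁻³·A⁻²) · (kg·m²·s⁻³·A⁻²) = kg²·m⁴·s⁻⁶·A⁻⁴.
The exponent of s is -6.

-6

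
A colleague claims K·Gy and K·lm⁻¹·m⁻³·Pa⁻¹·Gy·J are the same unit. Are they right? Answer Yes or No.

Left side:
  Gy = J/kg (absorbed dose = energy per mass),
      = m²·s⁻².
  Combining: K·Gy = K · (m²·s⁻²) = m²·s⁻²·K.
Right side:
  lm = cd·sr = cd (luminous flux; sr is dimensionless).
  So lm⁻¹ = cd⁻¹.
  Pa = N/m² (pressure = force per area),
      = kg·m⁻¹·s⁻².
  So Pa⁻¹ = kg⁻¹·m·s².
  Gy = J/kg (absorbed dose = energy per mass),
      = m²·s⁻².
  J = N·m (work = force × distance),
      = kg·m²·s⁻².
  Combining: K·lm⁻¹·m⁻³·Pa⁻¹·Gy·J = K · cd⁻¹ · m⁻³ · (kg⁻¹·m·s²) · (m²·s⁻²) · (kg·m²·s⁻²) = m²·s⁻²·K·cd⁻¹.
Left is m²·s⁻²·K; right is m²·s⁻²·K·cd⁻¹ — different.

No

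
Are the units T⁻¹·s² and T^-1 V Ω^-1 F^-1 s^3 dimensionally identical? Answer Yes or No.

No

Left side:
  T = Wb/m² (flux density = flux per area),
      = kg·s⁻²·A⁻¹.
  So T⁻¹ = kg⁻¹·s²·A.
  Combining: T⁻¹·s² = (kg⁻¹·s²·A) · s² = kg⁻¹·s⁴·A.
Right side:
  T = kg·s⁻²·A⁻¹.
  So T⁻¹ = kg⁻¹·s²·A.
  V = kg·m²·s⁻³·A⁻¹.
  Ω = kg·m²·s⁻³·A⁻².
  So Ω⁻¹ = kg⁻¹·m⁻²·s³·A².
  F = kg⁻¹·m⁻²·s⁴·A².
  So F⁻¹ = kg·m²·s⁻⁴·A⁻².
  Combining: T⁻¹·V·Ω⁻¹·F⁻¹·s³ = (kg⁻¹·s²·A) · (kg·m²·s⁻³·A⁻¹) · (kg⁻¹·m⁻²·s³·A²) · (kg·m²·s⁻⁴·A⁻²) · s³ = m²·s.
Left is kg⁻¹·s⁴·A; right is m²·s — different.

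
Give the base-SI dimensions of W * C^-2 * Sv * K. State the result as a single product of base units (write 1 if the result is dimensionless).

kg·m⁴·s⁻⁷·A⁻²·K

W = kg·m²·s⁻³.
C = s·A.
So C⁻² = s⁻²·A⁻².
Sv = m²·s⁻².
Combining: W·C⁻²·Sv·K = (kg·m²·s⁻³) · (s⁻²·A⁻²) · (m²·s⁻²) · K = kg·m⁴·s⁻⁷·A⁻²·K.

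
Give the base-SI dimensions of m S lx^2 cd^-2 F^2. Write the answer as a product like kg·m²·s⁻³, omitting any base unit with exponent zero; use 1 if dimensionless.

kg⁻³·m⁻⁹·s¹¹·A⁶

S = 1/Ω (conductance is reciprocal resistance),
    = kg⁻¹·m⁻²·s³·A².
lx = lm/m² (illuminance = luminous flux per area),
    = m⁻²·cd.
So lx² = m⁻⁴·cd².
F = C/V (capacitance = charge per voltage),
    = A·s/(kg·m²·s⁻³·A⁻¹) (substituting C and V),
    = kg⁻¹·m⁻²·s⁴·A².
So F² = kg⁻²·m⁻⁴·s⁸·A⁴.
Combining: m·S·lx²·cd⁻²·F² = m · (kg⁻¹·m⁻²·s³·A²) · (m⁻⁴·cd²) · cd⁻² · (kg⁻²·m⁻⁴·s⁸·A⁴) = kg⁻³·m⁻⁹·s¹¹·A⁶.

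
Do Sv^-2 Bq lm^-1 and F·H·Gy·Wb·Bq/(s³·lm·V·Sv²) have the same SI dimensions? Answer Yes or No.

No

Left side:
  Sv = J/kg (equivalent dose = energy per mass),
      = m²·s⁻².
  So Sv⁻² = m⁻⁴·s⁴.
  Bq = 1/s = s⁻¹ (activity is decays per second).
  lm = cd·sr = cd (luminous flux; sr is dimensionless).
  So lm⁻¹ = cd⁻¹.
  Combining: Sv⁻²·Bq·lm⁻¹ = (m⁻⁴·s⁴) · s⁻¹ · cd⁻¹ = m⁻⁴·s³·cd⁻¹.
Right side:
  F = kg⁻¹·m⁻²·s⁴·A².
  H = kg·m²·s⁻²·A⁻².
  Gy = m²·s⁻².
  lm = cd.
  So lm⁻¹ = cd⁻¹.
  Wb = kg·m²·s⁻²·A⁻¹.
  V = kg·m²·s⁻³·A⁻¹.
  So V⁻¹ = kg⁻¹·m⁻²·s³·A.
  Sv = m²·s⁻².
  So Sv⁻² = m⁻⁴·s⁴.
  Bq = s⁻¹.
  Combining: F·H·s⁻³·Gy·lm⁻¹·Wb·V⁻¹·Sv⁻²·Bq = (kg⁻¹·m⁻²·s⁴·A²) · (kg·m²·s⁻²·A⁻²) · s⁻³ · (m²·s⁻²) · cd⁻¹ · (kg·m²·s⁻²·A⁻¹) · (kg⁻¹·m⁻²·s³·A) · (m⁻⁴·s⁴) · s⁻¹ = m⁻²·s·cd⁻¹.
Left is m⁻⁴·s³·cd⁻¹; right is m⁻²·s·cd⁻¹ — different.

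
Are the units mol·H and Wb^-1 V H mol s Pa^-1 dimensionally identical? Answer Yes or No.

No

Left side:
  H = Wb/A (inductance = flux per current),
      = kg·m²·s⁻²·A⁻².
  Combining: mol·H = mol · (kg·m²·s⁻²·A⁻²) = kg·m²·s⁻²·A⁻²·mol.
Right side:
  Wb = kg·m²·s⁻²·A⁻¹.
  So Wb⁻¹ = kg⁻¹·m⁻²·s²·A.
  V = kg·m²·s⁻³·A⁻¹.
  H = kg·m²·s⁻²·A⁻².
  Pa = kg·m⁻¹·s⁻².
  So Pa⁻¹ = kg⁻¹·m·s².
  Combining: Wb⁻¹·V·H·mol·s·Pa⁻¹ = (kg⁻¹·m⁻²·s²·A) · (kg·m²·s⁻³·A⁻¹) · (kg·m²·s⁻²·A⁻²) · mol · s · (kg⁻¹·m·s²) = m³·A⁻²·mol.
Left is kg·m²·s⁻²·A⁻²·mol; right is m³·A⁻²·mol — different.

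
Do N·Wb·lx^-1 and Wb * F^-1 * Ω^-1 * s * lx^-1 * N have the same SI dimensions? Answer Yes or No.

Yes

Left side:
  N = kg·m/s² = kg·m·s⁻² (force = mass × acceleration).
  Wb = V·s (flux: a volt is a weber per second),
      = kg·m²·s⁻²·A⁻¹.
  lx = lm/m² (illuminance = luminous flux per area),
      = m⁻²·cd.
  So lx⁻¹ = m²·cd⁻¹.
  Combining: N·Wb·lx⁻¹ = (kg·m·s⁻²) · (kg·m²·s⁻²·A⁻¹) · (m²·cd⁻¹) = kg²·m⁵·s⁻⁴·A⁻¹·cd⁻¹.
Right side:
  Wb = V·s (flux: a volt is a weber per second),
      = kg·m²·s⁻²·A⁻¹.
  F = C/V (capacitance = charge per voltage),
      = A·s/(kg·m²·s⁻³·A⁻¹) (substituting C and V),
      = kg⁻¹·m⁻²·s⁴·A².
  So F⁻¹ = kg·m²·s⁻⁴·A⁻².
  Ω = V/A (resistance = voltage per current),
      = kg·m²·s⁻³·A⁻².
  So Ω⁻¹ = kg⁻¹·m⁻²·s³·A².
  lx = lm/m² (illuminance = luminous flux per area),
      = m⁻²·cd.
  So lx⁻¹ = m²·cd⁻¹.
  N = kg·m/s² = kg·m·s⁻² (force = mass × acceleration).
  Combining: Wb·F⁻¹·Ω⁻¹·s·lx⁻¹·N = (kg·m²·s⁻²·A⁻¹) · (kg·m²·s⁻⁴·A⁻²) · (kg⁻¹·m⁻²·s³·A²) · s · (m²·cd⁻¹) · (kg·m·s⁻²) = kg²·m⁵·s⁻⁴·A⁻¹·cd⁻¹.
Both reduce to kg²·m⁵·s⁻⁴·A⁻¹·cd⁻¹.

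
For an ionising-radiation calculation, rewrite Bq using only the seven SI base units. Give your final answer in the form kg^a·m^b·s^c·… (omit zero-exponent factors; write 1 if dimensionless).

s⁻¹

Bq = 1/s = s⁻¹ (activity is decays per second).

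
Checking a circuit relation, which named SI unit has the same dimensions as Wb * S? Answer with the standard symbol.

C

Wb = kg·m²·s⁻²·A⁻¹.
S = kg⁻¹·m⁻²·s³·A².
Combining: Wb·S = (kg·m²·s⁻²·A⁻¹) · (kg⁻¹·m⁻²·s³·A²) = s·A.
s·A is the base-SI form of the coulomb.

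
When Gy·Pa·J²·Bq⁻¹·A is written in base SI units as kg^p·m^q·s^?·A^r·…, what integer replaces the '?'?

-7

Gy = J/kg (absorbed dose = energy per mass),
    = m²·s⁻².
Pa = N/m² (pressure = force per area),
    = kg·m⁻¹·s⁻².
J = N·m (work = force × distance),
    = kg·m²·s⁻².
So J² = kg²·m⁴·s⁻⁴.
Bq = 1/s = s⁻¹ (activity is decays per second).
So Bq⁻¹ = s.
Combining: Gy·Pa·J²·Bq⁻¹·A = (m²·s⁻²) · (kg·m⁻¹·s⁻²) · (kg²·m⁴·s⁻⁴) · s · A = kg³·m⁵·s⁻⁷·A.
The exponent of s is -7.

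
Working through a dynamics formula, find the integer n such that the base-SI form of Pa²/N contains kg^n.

1

N = kg·m/s² = kg·m·s⁻² (force = mass × acceleration).
So N⁻¹ = kg⁻¹·m⁻¹·s².
Pa = N/m² (pressure = force per area),
    = kg·m⁻¹·s⁻².
So Pa² = kg²·m⁻²·s⁻⁴.
Combining: N⁻¹·Pa² = (kg⁻¹·m⁻¹·s²) · (kg²·m⁻²·s⁻⁴) = kg·m⁻³·s⁻².
The exponent of kg is 1.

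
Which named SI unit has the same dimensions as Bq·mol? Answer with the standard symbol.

kat

Bq = 1/s = s⁻¹ (activity is decays per second).
Combining: Bq·mol = s⁻¹ · mol = s⁻¹·mol.
s⁻¹·mol is the base-SI form of the katal.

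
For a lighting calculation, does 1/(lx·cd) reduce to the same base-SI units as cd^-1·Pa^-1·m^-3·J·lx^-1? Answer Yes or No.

Yes

Left side:
  lx = m⁻²·cd.
  So lx⁻¹ = m²·cd⁻¹.
  Combining: lx⁻¹·cd⁻¹ = (m²·cd⁻¹) · cd⁻¹ = m²·cd⁻².
Right side:
  Pa = N/m² (pressure = force per area),
      = kg·m⁻¹·s⁻².
  So Pa⁻¹ = kg⁻¹·m·s².
  J = N·m (work = force × distance),
      = kg·m²·s⁻².
  lx = lm/m² (illuminance = luminous flux per area),
      = m⁻²·cd.
  So lx⁻¹ = m²·cd⁻¹.
  Combining: cd⁻¹·Pa⁻¹·m⁻³·J·lx⁻¹ = cd⁻¹ · (kg⁻¹·m·s²) · m⁻³ · (kg·m²·s⁻²) · (m²·cd⁻¹) = m²·cd⁻².
Both reduce to m²·cd⁻².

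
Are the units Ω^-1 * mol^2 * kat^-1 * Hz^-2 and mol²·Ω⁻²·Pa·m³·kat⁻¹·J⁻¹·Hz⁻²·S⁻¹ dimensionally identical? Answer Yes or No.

Left side:
  Ω = V/A (resistance = voltage per current),
      = kg·m²·s⁻³·A⁻².
  So Ω⁻¹ = kg⁻¹·m⁻²·s³·A².
  kat = mol/s = s⁻¹·mol (catalytic activity).
  So kat⁻¹ = s·mol⁻¹.
  Hz = 1/s = s⁻¹ (frequency is cycles per second).
  So Hz⁻² = s².
  Combining: Ω⁻¹·mol²·kat⁻¹·Hz⁻² = (kg⁻¹·m⁻²·s³·A²) · mol² · (s·mol⁻¹) · s² = kg⁻¹·m⁻²·s⁶·A²·mol.
Right side:
  Ω = kg·m²·s⁻³·A⁻².
  So Ω⁻² = kg⁻²·m⁻⁴·s⁶·A⁴.
  Pa = kg·m⁻¹·s⁻².
  kat = s⁻¹·mol.
  So kat⁻¹ = s·mol⁻¹.
  J = kg·m²·s⁻².
  So J⁻¹ = kg⁻¹·m⁻²·s².
  Hz = s⁻¹.
  So Hz⁻² = s².
  S = kg⁻¹·m⁻²·s³·A².
  So S⁻¹ = kg·m²·s⁻³·A⁻².
  Combining: mol²·Ω⁻²·Pa·m³·kat⁻¹·J⁻¹·Hz⁻²·S⁻¹ = mol² · (kg⁻²·m⁻⁴·s⁶·A⁴) · (kg·m⁻¹·s⁻²) · m³ · (s·mol⁻¹) · (kg⁻¹·m⁻²·s²) · s² · (kg·m²·s⁻³·A⁻²) = kg⁻¹·m⁻²·s⁶·A²·mol.
Both reduce to kg⁻¹·m⁻²·s⁶·A²·mol.

Yes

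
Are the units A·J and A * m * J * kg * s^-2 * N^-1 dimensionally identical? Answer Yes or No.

Yes

Left side:
  J = kg·m²·s⁻².
  Combining: A·J = A · (kg·m²·s⁻²) = kg·m²·s⁻²·A.
Right side:
  J = N·m (work = force × distance),
      = kg·m²·s⁻².
  N = kg·m/s² = kg·m·s⁻² (force = mass × acceleration).
  So N⁻¹ = kg⁻¹·m⁻¹·s².
  Combining: A·m·J·kg·s⁻²·N⁻¹ = A · m · (kg·m²·s⁻²) · kg · s⁻² · (kg⁻¹·m⁻¹·s²) = kg·m²·s⁻²·A.
Both reduce to kg·m²·s⁻²·A.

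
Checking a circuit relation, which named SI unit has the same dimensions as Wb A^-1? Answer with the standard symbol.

H

Wb = kg·m²·s⁻²·A⁻¹.
Combining: Wb·A⁻¹ = (kg·m²·s⁻²·A⁻¹) · A⁻¹ = kg·m²·s⁻²·A⁻².
kg·m²·s⁻²·A⁻² is the base-SI form of the henry.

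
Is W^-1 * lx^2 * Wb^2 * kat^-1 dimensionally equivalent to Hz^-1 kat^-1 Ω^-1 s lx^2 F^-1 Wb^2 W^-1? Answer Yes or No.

No

Left side:
  W = J/s (power = energy per time),
      = kg·m²·s⁻³.
  So W⁻¹ = kg⁻¹·m⁻²·s³.
  lx = lm/m² (illuminance = luminous flux per area),
      = m⁻²·cd.
  So lx² = m⁻⁴·cd².
  Wb = V·s (flux: a volt is a weber per second),
      = kg·m²·s⁻²·A⁻¹.
  So Wb² = kg²·m⁴·s⁻⁴·A⁻².
  kat = mol/s = s⁻¹·mol (catalytic activity).
  So kat⁻¹ = s·mol⁻¹.
  Combining: W⁻¹·lx²·Wb²·kat⁻¹ = (kg⁻¹·m⁻²·s³) · (m⁻⁴·cd²) · (kg²·m⁴·s⁻⁴·A⁻²) · (s·mol⁻¹) = kg·m⁻²·A⁻²·mol⁻¹·cd².
Right side:
  Hz = 1/s = s⁻¹ (frequency is cycles per second).
  So Hz⁻¹ = s.
  kat = mol/s = s⁻¹·mol (catalytic activity).
  So kat⁻¹ = s·mol⁻¹.
  Ω = V/A (resistance = voltage per current),
      = kg·m²·s⁻³·A⁻².
  So Ω⁻¹ = kg⁻¹·m⁻²·s³·A².
  lx = lm/m² (illuminance = luminous flux per area),
      = m⁻²·cd.
  So lx² = m⁻⁴·cd².
  F = C/V (capacitance = charge per voltage),
      = A·s/(kg·m²·s⁻³·A⁻¹) (substituting C and V),
      = kg⁻¹·m⁻²·s⁴·A².
  So F⁻¹ = kg·m²·s⁻⁴·A⁻².
  Wb = V·s (flux: a volt is a weber per second),
      = kg·m²·s⁻²·A⁻¹.
  So Wb² = kg²·m⁴·s⁻⁴·A⁻².
  W = J/s (power = energy per time),
      = kg·m²·s⁻³.
  So W⁻¹ = kg⁻¹·m⁻²·s³.
  Combining: Hz⁻¹·kat⁻¹·Ω⁻¹·s·lx²·F⁻¹·Wb²·W⁻¹ = s · (s·mol⁻¹) · (kg⁻¹·m⁻²·s³·A²) · s · (m⁻⁴·cd²) · (kg·m²·s⁻⁴·A⁻²) · (kg²·m⁴·s⁻⁴·A⁻²) · (kg⁻¹·m⁻²·s³) = kg·m⁻²·s·A⁻²·mol⁻¹·cd².
Left is kg·m⁻²·A⁻²·mol⁻¹·cd²; right is kg·m⁻²·s·A⁻²·mol⁻¹·cd² — different.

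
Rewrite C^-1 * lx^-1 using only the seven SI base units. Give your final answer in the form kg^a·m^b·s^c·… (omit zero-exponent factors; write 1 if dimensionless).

m²·s⁻¹·A⁻¹·cd⁻¹

C = A·s = s·A (charge = current × time).
So C⁻¹ = s⁻¹·A⁻¹.
lx = lm/m² (illuminance = luminous flux per area),
    = m⁻²·cd.
So lx⁻¹ = m²·cd⁻¹.
Combining: C⁻¹·lx⁻¹ = (s⁻¹·A⁻¹) · (m²·cd⁻¹) = m²·s⁻¹·A⁻¹·cd⁻¹.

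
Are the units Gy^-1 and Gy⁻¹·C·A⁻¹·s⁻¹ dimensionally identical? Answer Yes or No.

Yes

Left side:
  Gy = J/kg (absorbed dose = energy per mass),
      = m²·s⁻².
  So Gy⁻¹ = m⁻²·s².
Right side:
  Gy = J/kg (absorbed dose = energy per mass),
      = m²·s⁻².
  So Gy⁻¹ = m⁻²·s².
  C = A·s = s·A (charge = current × time).
  Combining: Gy⁻¹·C·A⁻¹·s⁻¹ = (m⁻²·s²) · (s·A) · A⁻¹ · s⁻¹ = m⁻²·s².
Both reduce to m⁻²·s².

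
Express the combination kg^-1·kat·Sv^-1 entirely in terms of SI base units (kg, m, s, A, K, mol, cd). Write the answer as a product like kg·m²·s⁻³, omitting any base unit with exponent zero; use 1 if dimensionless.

kg⁻¹·m⁻²·s·mol

kat = s⁻¹·mol.
Sv = m²·s⁻².
So Sv⁻¹ = m⁻²·s².
Combining: kg⁻¹·kat·Sv⁻¹ = kg⁻¹ · (s⁻¹·mol) · (m⁻²·s²) = kg⁻¹·m⁻²·s·mol.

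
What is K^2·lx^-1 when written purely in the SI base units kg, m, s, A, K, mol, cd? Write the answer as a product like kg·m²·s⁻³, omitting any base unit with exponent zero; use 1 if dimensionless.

lx = m⁻²·cd.
So lx⁻¹ = m²·cd⁻¹.
Combining: K²·lx⁻¹ = K² · (m²·cd⁻¹) = m²·K²·cd⁻¹.

m²·K²·cd⁻¹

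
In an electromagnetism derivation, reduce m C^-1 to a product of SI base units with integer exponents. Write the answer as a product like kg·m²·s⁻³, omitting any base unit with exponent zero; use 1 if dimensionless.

C = A·s = s·A (charge = current × time).
So C⁻¹ = s⁻¹·A⁻¹.
Combining: m·C⁻¹ = m · (s⁻¹·A⁻¹) = m·s⁻¹·A⁻¹.

m·s⁻¹·A⁻¹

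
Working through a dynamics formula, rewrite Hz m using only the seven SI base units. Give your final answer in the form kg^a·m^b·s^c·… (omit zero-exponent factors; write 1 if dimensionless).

Hz = 1/s = s⁻¹ (frequency is cycles per second).
Combining: Hz·m = s⁻¹ · m = m·s⁻¹.

m·s⁻¹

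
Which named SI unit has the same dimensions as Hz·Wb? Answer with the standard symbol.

Hz = s⁻¹.
Wb = kg·m²·s⁻²·A⁻¹.
Combining: Hz·Wb = s⁻¹ · (kg·m²·s⁻²·A⁻¹) = kg·m²·s⁻³·A⁻¹.
kg·m²·s⁻³·A⁻¹ is the base-SI form of the volt.

V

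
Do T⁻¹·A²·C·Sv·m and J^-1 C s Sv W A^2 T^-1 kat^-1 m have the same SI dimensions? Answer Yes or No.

No

Left side:
  T = Wb/m² (flux density = flux per area),
      = kg·s⁻²·A⁻¹.
  So T⁻¹ = kg⁻¹·s²·A.
  C = A·s = s·A (charge = current × time).
  Sv = J/kg (equivalent dose = energy per mass),
      = m²·s⁻².
  Combining: T⁻¹·A²·C·Sv·m = (kg⁻¹·s²·A) · A² · (s·A) · (m²·s⁻²) · m = kg⁻¹·m³·s·A⁴.
Right side:
  J = kg·m²·s⁻².
  So J⁻¹ = kg⁻¹·m⁻²·s².
  C = s·A.
  Sv = m²·s⁻².
  W = kg·m²·s⁻³.
  T = kg·s⁻²·A⁻¹.
  So T⁻¹ = kg⁻¹·s²·A.
  kat = s⁻¹·mol.
  So kat⁻¹ = s·mol⁻¹.
  Combining: J⁻¹·C·s·Sv·W·A²·T⁻¹·kat⁻¹·m = (kg⁻¹·m⁻²·s²) · (s·A) · s · (m²·s⁻²) · (kg·m²·s⁻³) · A² · (kg⁻¹·s²·A) · (s·mol⁻¹) · m = kg⁻¹·m³·s²·A⁴·mol⁻¹.
Left is kg⁻¹·m³·s·A⁴; right is kg⁻¹·m³·s²·A⁴·mol⁻¹ — different.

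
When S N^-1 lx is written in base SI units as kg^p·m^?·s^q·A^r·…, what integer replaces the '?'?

-5

S = kg⁻¹·m⁻²·s³·A².
N = kg·m·s⁻².
So N⁻¹ = kg⁻¹·m⁻¹·s².
lx = m⁻²·cd.
Combining: S·N⁻¹·lx = (kg⁻¹·m⁻²·s³·A²) · (kg⁻¹·m⁻¹·s²) · (m⁻²·cd) = kg⁻²·m⁻⁵·s⁵·A²·cd.
The exponent of m is -5.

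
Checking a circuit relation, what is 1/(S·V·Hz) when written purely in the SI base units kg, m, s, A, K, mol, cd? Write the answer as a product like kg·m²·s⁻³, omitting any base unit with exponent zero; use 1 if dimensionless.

S = 1/Ω (conductance is reciprocal resistance),
    = kg⁻¹·m⁻²·s³·A².
So S⁻¹ = kg·m²·s⁻³·A⁻².
V = W/A (potential = power per current),
    = kg·m²·s⁻³·A⁻¹.
So V⁻¹ = kg⁻¹·m⁻²·s³·A.
Hz = 1/s = s⁻¹ (frequency is cycles per second).
So Hz⁻¹ = s.
Combining: S⁻¹·V⁻¹·Hz⁻¹ = (kg·m²·s⁻³·A⁻²) · (kg⁻¹·m⁻²·s³·A) · s = s·A⁻¹.

s·A⁻¹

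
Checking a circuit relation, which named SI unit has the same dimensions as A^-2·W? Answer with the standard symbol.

W = J/s (power = energy per time),
    = kg·m²·s⁻³.
Combining: A⁻²·W = A⁻² · (kg·m²·s⁻³) = kg·m²·s⁻³·A⁻².
kg·m²·s⁻³·A⁻² is the base-SI form of the ohm.

Ω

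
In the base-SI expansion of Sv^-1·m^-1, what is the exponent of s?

Sv = m²·s⁻².
So Sv⁻¹ = m⁻²·s².
Combining: Sv⁻¹·m⁻¹ = (m⁻²·s²) · m⁻¹ = m⁻³·s².
The exponent of s is 2.

2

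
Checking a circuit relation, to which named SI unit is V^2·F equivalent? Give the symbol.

J

V = kg·m²·s⁻³·A⁻¹.
So V² = kg²·m⁴·s⁻⁶·A⁻².
F = kg⁻¹·m⁻²·s⁴·A².
Combining: V²·F = (kg²·m⁴·s⁻⁶·A⁻²) · (kg⁻¹·m⁻²·s⁴·A²) = kg·m²·s⁻².
kg·m²·s⁻² is the base-SI form of the joule.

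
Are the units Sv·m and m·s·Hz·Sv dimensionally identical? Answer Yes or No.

Yes

Left side:
  Sv = J/kg (equivalent dose = energy per mass),
      = m²·s⁻².
  Combining: Sv·m = (m²·s⁻²) · m = m³·s⁻².
Right side:
  Hz = s⁻¹.
  Sv = m²·s⁻².
  Combining: m·s·Hz·Sv = m · s · s⁻¹ · (m²·s⁻²) = m³·s⁻².
Both reduce to m³·s⁻².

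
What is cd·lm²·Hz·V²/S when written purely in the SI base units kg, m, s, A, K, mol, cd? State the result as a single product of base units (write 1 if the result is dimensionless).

lm = cd.
So lm² = cd².
S = kg⁻¹·m⁻²·s³·A².
So S⁻¹ = kg·m²·s⁻³·A⁻².
Hz = s⁻¹.
V = kg·m²·s⁻³·A⁻¹.
So V² = kg²·m⁴·s⁻⁶·A⁻².
Combining: cd·lm²·S⁻¹·Hz·V² = cd · cd² · (kg·m²·s⁻³·A⁻²) · s⁻¹ · (kg²·m⁴·s⁻⁶·A⁻²) = kg³·m⁶·s⁻¹⁰·A⁻⁴·cd³.

kg³·m⁶·s⁻¹⁰·A⁻⁴·cd³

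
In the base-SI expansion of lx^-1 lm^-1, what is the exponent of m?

lx = m⁻²·cd.
So lx⁻¹ = m²·cd⁻¹.
lm = cd.
So lm⁻¹ = cd⁻¹.
Combining: lx⁻¹·lm⁻¹ = (m²·cd⁻¹) · cd⁻¹ = m²·cd⁻².
The exponent of m is 2.

2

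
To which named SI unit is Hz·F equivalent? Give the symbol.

Hz = s⁻¹.
F = kg⁻¹·m⁻²·s⁴·A².
Combining: Hz·F = s⁻¹ · (kg⁻¹·m⁻²·s⁴·A²) = kg⁻¹·m⁻²·s³·A².
kg⁻¹·m⁻²·s³·A² is the base-SI form of the siemens.

S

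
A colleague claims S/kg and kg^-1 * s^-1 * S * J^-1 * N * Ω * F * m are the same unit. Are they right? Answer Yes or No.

Left side:
  S = kg⁻¹·m⁻²·s³·A².
  Combining: kg⁻¹·S = kg⁻¹ · (kg⁻¹·m⁻²·s³·A²) = kg⁻²·m⁻²·s³·A².
Right side:
  S = kg⁻¹·m⁻²·s³·A².
  J = kg·m²·s⁻².
  So J⁻¹ = kg⁻¹·m⁻²·s².
  N = kg·m·s⁻².
  Ω = kg·m²·s⁻³·A⁻².
  F = kg⁻¹·m⁻²·s⁴·A².
  Combining: kg⁻¹·s⁻¹·S·J⁻¹·N·Ω·F·m = kg⁻¹ · s⁻¹ · (kg⁻¹·m⁻²·s³·A²) · (kg⁻¹·m⁻²·s²) · (kg·m·s⁻²) · (kg·m²·s⁻³·A⁻²) · (kg⁻¹·m⁻²·s⁴·A²) · m = kg⁻²·m⁻²·s³·A².
Both reduce to kg⁻²·m⁻²·s³·A².

Yes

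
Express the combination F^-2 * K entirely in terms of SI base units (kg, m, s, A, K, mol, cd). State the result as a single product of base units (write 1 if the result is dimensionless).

kg²·m⁴·s⁻⁸·A⁻⁴·K

F = kg⁻¹·m⁻²·s⁴·A².
So F⁻² = kg²·m⁴·s⁻⁸·A⁻⁴.
Combining: F⁻²·K = (kg²·m⁴·s⁻⁸·A⁻⁴) · K = kg²·m⁴·s⁻⁸·A⁻⁴·K.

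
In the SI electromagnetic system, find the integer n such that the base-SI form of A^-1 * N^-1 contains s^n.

N = kg·m/s² = kg·m·s⁻² (force = mass × acceleration).
So N⁻¹ = kg⁻¹·m⁻¹·s².
Combining: A⁻¹·N⁻¹ = A⁻¹ · (kg⁻¹·m⁻¹·s²) = kg⁻¹·m⁻¹·s²·A⁻¹.
The exponent of s is 2.

2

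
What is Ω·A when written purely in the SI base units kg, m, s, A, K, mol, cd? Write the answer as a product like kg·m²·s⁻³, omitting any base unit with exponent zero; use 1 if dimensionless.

kg·m²·s⁻³·A⁻¹

Ω = V/A (resistance = voltage per current),
    = kg·m²·s⁻³·A⁻².
Combining: Ω·A = (kg·m²·s⁻³·A⁻²) · A = kg·m²·s⁻³·A⁻¹.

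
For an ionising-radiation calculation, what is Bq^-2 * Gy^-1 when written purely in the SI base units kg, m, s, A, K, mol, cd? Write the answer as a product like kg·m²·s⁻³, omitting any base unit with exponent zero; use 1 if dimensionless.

m⁻²·s⁴

Bq = 1/s = s⁻¹ (activity is decays per second).
So Bq⁻² = s².
Gy = J/kg (absorbed dose = energy per mass),
    = m²·s⁻².
So Gy⁻¹ = m⁻²·s².
Combining: Bq⁻²·Gy⁻¹ = s² · (m⁻²·s²) = m⁻²·s⁴.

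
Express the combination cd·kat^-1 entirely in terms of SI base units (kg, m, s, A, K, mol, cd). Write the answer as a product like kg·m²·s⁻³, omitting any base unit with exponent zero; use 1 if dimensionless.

s·mol⁻¹·cd

kat = s⁻¹·mol.
So kat⁻¹ = s·mol⁻¹.
Combining: cd·kat⁻¹ = cd · (s·mol⁻¹) = s·mol⁻¹·cd.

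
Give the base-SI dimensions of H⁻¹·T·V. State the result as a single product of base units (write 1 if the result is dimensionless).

H = Wb/A (inductance = flux per current),
    = kg·m²·s⁻²·A⁻².
So H⁻¹ = kg⁻¹·m⁻²·s²·A².
T = Wb/m² (flux density = flux per area),
    = kg·s⁻²·A⁻¹.
V = W/A (potential = power per current),
    = kg·m²·s⁻³·A⁻¹.
Combining: H⁻¹·T·V = (kg⁻¹·m⁻²·s²·A²) · (kg·s⁻²·A⁻¹) · (kg·m²·s⁻³·A⁻¹) = kg·s⁻³.

kg·s⁻³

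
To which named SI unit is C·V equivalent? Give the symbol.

C = s·A.
V = kg·m²·s⁻³·A⁻¹.
Combining: C·V = (s·A) · (kg·m²·s⁻³·A⁻¹) = kg·m²·s⁻².
kg·m²·s⁻² is the base-SI form of the joule.

J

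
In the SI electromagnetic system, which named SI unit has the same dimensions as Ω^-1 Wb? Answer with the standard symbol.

C

Ω = kg·m²·s⁻³·A⁻².
So Ω⁻¹ = kg⁻¹·m⁻²·s³·A².
Wb = kg·m²·s⁻²·A⁻¹.
Combining: Ω⁻¹·Wb = (kg⁻¹·m⁻²·s³·A²) · (kg·m²·s⁻²·A⁻¹) = s·A.
s·A is the base-SI form of the coulomb.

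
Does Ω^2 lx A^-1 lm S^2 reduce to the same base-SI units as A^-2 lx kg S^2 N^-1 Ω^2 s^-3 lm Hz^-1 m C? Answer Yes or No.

Left side:
  Ω = V/A (resistance = voltage per current),
      = kg·m²·s⁻³·A⁻².
  So Ω² = kg²·m⁴·s⁻⁶·A⁻⁴.
  lx = lm/m² (illuminance = luminous flux per area),
      = m⁻²·cd.
  lm = cd·sr = cd (luminous flux; sr is dimensionless).
  S = 1/Ω (conductance is reciprocal resistance),
      = kg⁻¹·m⁻²·s³·A².
  So S² = kg⁻²·m⁻⁴·s⁶·A⁴.
  Combining: Ω²·lx·A⁻¹·lm·S² = (kg²·m⁴·s⁻⁶·A⁻⁴) · (m⁻²·cd) · A⁻¹ · cd · (kg⁻²·m⁻⁴·s⁶·A⁴) = m⁻²·A⁻¹·cd².
Right side:
  lx = m⁻²·cd.
  S = kg⁻¹·m⁻²·s³·A².
  So S² = kg⁻²·m⁻⁴·s⁶·A⁴.
  N = kg·m·s⁻².
  So N⁻¹ = kg⁻¹·m⁻¹·s².
  Ω = kg·m²·s⁻³·A⁻².
  So Ω² = kg²·m⁴·s⁻⁶·A⁻⁴.
  lm = cd.
  Hz = s⁻¹.
  So Hz⁻¹ = s.
  C = s·A.
  Combining: A⁻²·lx·kg·S²·N⁻¹·Ω²·s⁻³·lm·Hz⁻¹·m·C = A⁻² · (m⁻²·cd) · kg · (kg⁻²·m⁻⁴·s⁶·A⁴) · (kg⁻¹·m⁻¹·s²) · (kg²·m⁴·s⁻⁶·A⁻⁴) · s⁻³ · cd · s · m · (s·A) = m⁻²·s·A⁻¹·cd².
Left is m⁻²·A⁻¹·cd²; right is m⁻²·s·A⁻¹·cd² — different.

No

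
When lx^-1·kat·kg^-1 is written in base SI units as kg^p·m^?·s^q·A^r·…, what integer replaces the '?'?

2

lx = lm/m² (illuminance = luminous flux per area),
    = m⁻²·cd.
So lx⁻¹ = m²·cd⁻¹.
kat = mol/s = s⁻¹·mol (catalytic activity).
Combining: lx⁻¹·kat·kg⁻¹ = (m²·cd⁻¹) · (s⁻¹·mol) · kg⁻¹ = kg⁻¹·m²·s⁻¹·mol·cd⁻¹.
The exponent of m is 2.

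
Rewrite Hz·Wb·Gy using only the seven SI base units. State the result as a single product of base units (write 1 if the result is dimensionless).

Hz = 1/s = s⁻¹ (frequency is cycles per second).
Wb = V·s (flux: a volt is a weber per second),
    = kg·m²·s⁻²·A⁻¹.
Gy = J/kg (absorbed dose = energy per mass),
    = m²·s⁻².
Combining: Hz·Wb·Gy = s⁻¹ · (kg·m²·s⁻²·A⁻¹) · (m²·s⁻²) = kg·m⁴·s⁻⁵·A⁻¹.

kg·m⁴·s⁻⁵·A⁻¹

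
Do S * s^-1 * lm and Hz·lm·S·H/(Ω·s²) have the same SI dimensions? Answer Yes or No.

No

Left side:
  S = kg⁻¹·m⁻²·s³·A².
  lm = cd.
  Combining: S·s⁻¹·lm = (kg⁻¹·m⁻²·s³·A²) · s⁻¹ · cd = kg⁻¹·m⁻²·s²·A²·cd.
Right side:
  Hz = s⁻¹.
  Ω = kg·m²·s⁻³·A⁻².
  So Ω⁻¹ = kg⁻¹·m⁻²·s³·A².
  lm = cd.
  S = kg⁻¹·m⁻²·s³·A².
  H = kg·m²·s⁻²·A⁻².
  Combining: Hz·Ω⁻¹·lm·s⁻²·S·H = s⁻¹ · (kg⁻¹·m⁻²·s³·A²) · cd · s⁻² · (kg⁻¹·m⁻²·s³·A²) · (kg·m²·s⁻²·A⁻²) = kg⁻¹·m⁻²·s·A²·cd.
Left is kg⁻¹·m⁻²·s²·A²·cd; right is kg⁻¹·m⁻²·s·A²·cd — different.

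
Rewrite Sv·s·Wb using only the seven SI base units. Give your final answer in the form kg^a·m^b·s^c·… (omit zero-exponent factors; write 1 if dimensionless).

Sv = J/kg (equivalent dose = energy per mass),
    = m²·s⁻².
Wb = V·s (flux: a volt is a weber per second),
    = kg·m²·s⁻²·A⁻¹.
Combining: Sv·s·Wb = (m²·s⁻²) · s · (kg·m²·s⁻²·A⁻¹) = kg·m⁴·s⁻³·A⁻¹.

kg·m⁴·s⁻³·A⁻¹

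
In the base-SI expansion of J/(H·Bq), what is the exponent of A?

J = N·m (work = force × distance),
    = kg·m²·s⁻².
H = Wb/A (inductance = flux per current),
    = kg·m²·s⁻²·A⁻².
So H⁻¹ = kg⁻¹·m⁻²·s²·A².
Bq = 1/s = s⁻¹ (activity is decays per second).
So Bq⁻¹ = s.
Combining: J·H⁻¹·Bq⁻¹ = (kg·m²·s⁻²) · (kg⁻¹·m⁻²·s²·A²) · s = s·A².
The exponent of A is 2.

2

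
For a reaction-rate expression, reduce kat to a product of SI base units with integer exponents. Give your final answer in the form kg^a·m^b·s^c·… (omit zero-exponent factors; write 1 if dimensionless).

s⁻¹·mol

kat = mol/s = s⁻¹·mol (catalytic activity).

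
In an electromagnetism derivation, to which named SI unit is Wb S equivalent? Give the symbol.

C

Wb = kg·m²·s⁻²·A⁻¹.
S = kg⁻¹·m⁻²·s³·A².
Combining: Wb·S = (kg·m²·s⁻²·A⁻¹) · (kg⁻¹·m⁻²·s³·A²) = s·A.
s·A is the base-SI form of the coulomb.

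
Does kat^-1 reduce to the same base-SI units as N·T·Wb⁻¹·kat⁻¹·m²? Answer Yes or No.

Left side:
  kat = mol/s = s⁻¹·mol (catalytic activity).
  So kat⁻¹ = s·mol⁻¹.
Right side:
  N = kg·m/s² = kg·m·s⁻² (force = mass × acceleration).
  T = Wb/m² (flux density = flux per area),
      = kg·s⁻²·A⁻¹.
  Wb = V·s (flux: a volt is a weber per second),
      = kg·m²·s⁻²·A⁻¹.
  So Wb⁻¹ = kg⁻¹·m⁻²·s²·A.
  kat = mol/s = s⁻¹·mol (catalytic activity).
  So kat⁻¹ = s·mol⁻¹.
  Combining: N·T·Wb⁻¹·kat⁻¹·m² = (kg·m·s⁻²) · (kg·s⁻²·A⁻¹) · (kg⁻¹·m⁻²·s²·A) · (s·mol⁻¹) · m² = kg·m·s⁻¹·mol⁻¹.
Left is s·mol⁻¹; right is kg·m·s⁻¹·mol⁻¹ — different.

No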